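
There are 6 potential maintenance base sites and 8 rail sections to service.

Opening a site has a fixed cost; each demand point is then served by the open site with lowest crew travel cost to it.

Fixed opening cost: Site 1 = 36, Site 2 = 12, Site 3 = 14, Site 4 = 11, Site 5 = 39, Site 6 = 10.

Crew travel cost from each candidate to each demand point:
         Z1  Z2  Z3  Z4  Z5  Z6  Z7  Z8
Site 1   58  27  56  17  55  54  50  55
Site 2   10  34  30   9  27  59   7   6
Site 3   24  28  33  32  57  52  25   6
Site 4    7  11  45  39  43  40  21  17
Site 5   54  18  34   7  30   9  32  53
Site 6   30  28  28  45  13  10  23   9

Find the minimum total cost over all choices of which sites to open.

Open {Site 2, Site 4, Site 6}: assign each demand point to its cheapest open site.
  Z1→Site 4 7, Z2→Site 4 11, Z3→Site 6 28, Z4→Site 2 9, Z5→Site 6 13, Z6→Site 6 10, Z7→Site 2 7, Z8→Site 2 6
  crew travel cost 91, fixed 33 → total 124.
Compare {Site 2, Site 6}: crew travel cost 111 + fixed 22 = 133.
Compare {Site 2, Site 3, Site 4, Site 6}: crew travel cost 91 + fixed 47 = 138.
Compare {Site 2, Site 3, Site 6}: crew travel cost 111 + fixed 36 = 147.
All other subsets cost ≥ 133. Minimum total cost: 124.

124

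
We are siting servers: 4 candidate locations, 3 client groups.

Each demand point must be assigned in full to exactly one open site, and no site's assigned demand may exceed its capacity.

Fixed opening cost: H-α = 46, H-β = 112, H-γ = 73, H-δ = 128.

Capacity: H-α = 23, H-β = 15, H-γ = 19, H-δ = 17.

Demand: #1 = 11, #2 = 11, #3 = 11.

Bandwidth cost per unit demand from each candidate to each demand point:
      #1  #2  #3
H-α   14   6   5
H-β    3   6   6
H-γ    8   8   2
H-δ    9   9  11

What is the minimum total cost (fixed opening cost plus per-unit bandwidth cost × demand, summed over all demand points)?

312

Open {H-α, H-β}; cheapest assignment that respects the capacities:
  H-α (cap 23, load 22): #2, #3 — cost 11×6 + 11×5 = 121
  H-β (cap 15, load 11): #1 — cost 11×3 = 33
  Shipping 154, fixed 158 → total 312.
  Any other capacity-feasible assignment to {H-α, H-β} ships for at least 154.
Compare {H-α, H-γ}: its best feasible assignment gives total 328.
Compare {H-α, H-β, H-γ}: its best feasible assignment gives total 352.
Every other set of open sites that can feasibly serve all demand totals ≥ 328 even under its best assignment. Minimum: 312.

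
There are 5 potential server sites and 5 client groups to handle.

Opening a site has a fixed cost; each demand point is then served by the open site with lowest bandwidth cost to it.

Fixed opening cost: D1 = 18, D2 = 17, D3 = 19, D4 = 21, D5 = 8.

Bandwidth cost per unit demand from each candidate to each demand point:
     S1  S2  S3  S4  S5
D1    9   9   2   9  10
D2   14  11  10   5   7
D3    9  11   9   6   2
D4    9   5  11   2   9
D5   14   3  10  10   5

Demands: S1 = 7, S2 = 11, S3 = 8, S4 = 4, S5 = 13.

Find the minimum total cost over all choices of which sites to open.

207

Open {D1, D3, D5}: assign each demand point to its cheapest open site.
  S1→D1 7×9=63, S2→D5 11×3=33, S3→D1 8×2=16, S4→D3 4×6=24, S5→D3 13×2=26
  bandwidth cost 162, fixed 45 → total 207.
Compare {D1, D3, D4, D5}: bandwidth cost 146 + fixed 66 = 212.
Compare {D1, D2, D3, D5}: bandwidth cost 158 + fixed 62 = 220.
Compare {D1, D3, D4}: bandwidth cost 168 + fixed 58 = 226.
All other subsets cost ≥ 212. Minimum total cost: 207.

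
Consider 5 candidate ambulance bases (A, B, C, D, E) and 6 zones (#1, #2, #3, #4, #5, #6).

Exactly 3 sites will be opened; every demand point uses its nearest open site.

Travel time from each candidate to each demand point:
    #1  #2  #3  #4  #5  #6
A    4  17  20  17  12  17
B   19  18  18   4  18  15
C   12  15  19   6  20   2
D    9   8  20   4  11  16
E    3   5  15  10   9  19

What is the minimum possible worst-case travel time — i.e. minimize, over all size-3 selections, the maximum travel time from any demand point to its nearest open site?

Open {A, B, E}.
  Farthest demand point is #3 at travel time 15 (to E); all others are ≤ 15.
With {A, C, E} the worst case is 15.
With {B, C, E} the worst case is 15.
No size-3 selection achieves below 15.

15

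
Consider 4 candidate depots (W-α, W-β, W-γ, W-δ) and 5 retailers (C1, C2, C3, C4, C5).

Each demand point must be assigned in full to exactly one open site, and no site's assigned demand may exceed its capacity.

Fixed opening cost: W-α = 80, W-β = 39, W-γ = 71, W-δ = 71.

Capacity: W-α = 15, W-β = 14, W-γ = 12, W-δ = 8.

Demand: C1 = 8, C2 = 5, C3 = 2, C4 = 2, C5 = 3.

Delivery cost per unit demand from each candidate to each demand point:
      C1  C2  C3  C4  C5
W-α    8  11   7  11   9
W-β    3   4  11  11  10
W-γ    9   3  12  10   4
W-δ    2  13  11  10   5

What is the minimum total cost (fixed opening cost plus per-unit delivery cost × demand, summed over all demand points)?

Open {W-β, W-γ}; cheapest assignment that respects the capacities:
  W-β (cap 14, load 10): C1, C3 — cost 8×3 + 2×11 = 46
  W-γ (cap 12, load 10): C2, C4, C5 — cost 5×3 + 2×10 + 3×4 = 47
  Shipping 93, fixed 110 → total 203.
  Any other capacity-feasible assignment to {W-β, W-γ} ships for at least 93.
Compare {W-β, W-δ}: its best feasible assignment gives total 211.
Compare {W-α, W-β}: its best feasible assignment gives total 226.
Every other set of open sites that can feasibly serve all demand totals ≥ 211 even under its best assignment. Minimum: 203.

203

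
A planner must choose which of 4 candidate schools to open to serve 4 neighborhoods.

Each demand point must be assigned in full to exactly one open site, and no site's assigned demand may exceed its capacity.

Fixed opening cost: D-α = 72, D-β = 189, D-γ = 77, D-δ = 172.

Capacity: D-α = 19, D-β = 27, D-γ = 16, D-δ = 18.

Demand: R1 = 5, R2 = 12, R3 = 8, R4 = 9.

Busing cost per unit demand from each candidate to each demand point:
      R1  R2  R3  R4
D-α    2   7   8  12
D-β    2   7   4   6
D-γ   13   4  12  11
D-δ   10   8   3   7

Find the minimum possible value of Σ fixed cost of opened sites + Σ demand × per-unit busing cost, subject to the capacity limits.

Open {D-β, D-γ}; cheapest assignment that respects the capacities:
  D-β (cap 27, load 22): R1, R3, R4 — cost 5×2 + 8×4 + 9×6 = 96
  D-γ (cap 16, load 12): R2 — cost 12×4 = 48
  Shipping 144, fixed 266 → total 410.
  Any other capacity-feasible assignment to {D-β, D-γ} ships for at least 144.
Compare {D-α, D-δ}: its best feasible assignment gives total 425.
Compare {D-α, D-β}: its best feasible assignment gives total 441.
Every other set of open sites that can feasibly serve all demand totals ≥ 425 even under its best assignment. Minimum: 410.

410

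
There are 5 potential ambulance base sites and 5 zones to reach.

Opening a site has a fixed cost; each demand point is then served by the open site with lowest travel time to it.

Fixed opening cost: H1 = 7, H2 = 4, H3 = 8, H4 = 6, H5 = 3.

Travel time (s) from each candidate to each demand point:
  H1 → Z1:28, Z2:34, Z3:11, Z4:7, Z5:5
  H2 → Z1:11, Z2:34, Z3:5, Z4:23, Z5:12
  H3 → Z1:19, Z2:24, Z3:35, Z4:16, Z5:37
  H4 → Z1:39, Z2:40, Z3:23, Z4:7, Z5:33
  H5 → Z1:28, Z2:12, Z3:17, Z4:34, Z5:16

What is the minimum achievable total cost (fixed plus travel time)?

54

Open {H1, H2, H5}: assign each demand point to its cheapest open site.
  Z1→H2 11, Z2→H5 12, Z3→H2 5, Z4→H1 7, Z5→H1 5
  travel time 40, fixed 14 → total 54.
Compare {H2, H4, H5}: travel time 47 + fixed 13 = 60.
Compare {H1, H2, H4, H5}: travel time 40 + fixed 20 = 60.
Compare {H1, H2, H3, H5}: travel time 40 + fixed 22 = 62.
All other subsets cost ≥ 60. Minimum total cost: 54.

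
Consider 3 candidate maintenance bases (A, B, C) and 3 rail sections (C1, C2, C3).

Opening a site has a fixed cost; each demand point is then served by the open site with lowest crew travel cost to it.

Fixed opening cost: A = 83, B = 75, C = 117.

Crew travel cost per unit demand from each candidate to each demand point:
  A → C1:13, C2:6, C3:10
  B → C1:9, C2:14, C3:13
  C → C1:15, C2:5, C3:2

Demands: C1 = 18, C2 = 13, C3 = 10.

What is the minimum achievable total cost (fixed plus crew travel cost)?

Open {B, C}: assign each demand point to its cheapest open site.
  C1→B 18×9=162, C2→C 13×5=65, C3→C 10×2=20
  crew travel cost 247, fixed 192 → total 439.
Compare {C}: crew travel cost 355 + fixed 117 = 472.
Compare {A}: crew travel cost 412 + fixed 83 = 495.
Compare {A, B}: crew travel cost 340 + fixed 158 = 498.
All other subsets cost ≥ 472. Minimum total cost: 439.

439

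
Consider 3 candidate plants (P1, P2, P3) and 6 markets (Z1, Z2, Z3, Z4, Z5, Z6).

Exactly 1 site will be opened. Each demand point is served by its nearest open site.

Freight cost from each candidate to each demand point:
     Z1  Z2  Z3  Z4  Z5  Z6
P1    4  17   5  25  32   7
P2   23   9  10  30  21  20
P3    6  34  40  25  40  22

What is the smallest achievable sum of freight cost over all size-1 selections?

90

Open {P1}.
  Z1→P1 4, Z2→P1 17, Z3→P1 5, Z4→P1 25, Z5→P1 32, Z6→P1 7  ⇒ total 90.
Compare {P2}: total 113.
Compare {P3}: total 167.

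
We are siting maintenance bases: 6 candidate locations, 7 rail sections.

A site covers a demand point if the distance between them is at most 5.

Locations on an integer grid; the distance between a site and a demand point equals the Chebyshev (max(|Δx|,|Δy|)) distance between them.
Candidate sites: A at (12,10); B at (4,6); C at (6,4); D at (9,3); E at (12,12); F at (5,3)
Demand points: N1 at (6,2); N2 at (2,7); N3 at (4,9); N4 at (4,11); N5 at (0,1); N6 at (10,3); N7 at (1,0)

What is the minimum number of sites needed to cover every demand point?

Coverage sets (demand points within 5 of each site):
  A: {}
  B: {N1, N2, N3, N4, N5}
  C: {N1, N2, N3, N6, N7}
  D: {N1, N6}
  E: {}
  F: {N1, N2, N5, N6, N7}
No single site covers all 7 demand points.
But {B, C} covers everything, so the minimum is 2.

2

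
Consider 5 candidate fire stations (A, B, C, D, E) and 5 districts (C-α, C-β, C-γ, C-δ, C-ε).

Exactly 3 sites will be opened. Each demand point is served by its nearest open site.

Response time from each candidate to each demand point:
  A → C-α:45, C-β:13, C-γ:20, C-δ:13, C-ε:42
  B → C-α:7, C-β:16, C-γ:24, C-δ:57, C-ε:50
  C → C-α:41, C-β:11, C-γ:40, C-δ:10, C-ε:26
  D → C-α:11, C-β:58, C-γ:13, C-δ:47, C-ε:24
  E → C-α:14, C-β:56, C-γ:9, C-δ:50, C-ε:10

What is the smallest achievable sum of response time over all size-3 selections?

Open {B, C, E}.
  C-α→B 7, C-β→C 11, C-γ→E 9, C-δ→C 10, C-ε→E 10  ⇒ total 47.
Compare {C, D, E}: total 51.
Compare {A, B, E}: total 52.
No size-3 selection does better; minimum is 47.

47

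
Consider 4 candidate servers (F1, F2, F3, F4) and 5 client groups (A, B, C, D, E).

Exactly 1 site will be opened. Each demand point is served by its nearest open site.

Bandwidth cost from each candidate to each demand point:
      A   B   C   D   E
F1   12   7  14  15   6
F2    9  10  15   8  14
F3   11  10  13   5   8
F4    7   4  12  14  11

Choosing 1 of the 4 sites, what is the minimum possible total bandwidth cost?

47

Open {F3}.
  A→F3 11, B→F3 10, C→F3 13, D→F3 5, E→F3 8  ⇒ total 47.
Compare {F4}: total 48.
Compare {F1}: total 54.
No size-1 selection does better; minimum is 47.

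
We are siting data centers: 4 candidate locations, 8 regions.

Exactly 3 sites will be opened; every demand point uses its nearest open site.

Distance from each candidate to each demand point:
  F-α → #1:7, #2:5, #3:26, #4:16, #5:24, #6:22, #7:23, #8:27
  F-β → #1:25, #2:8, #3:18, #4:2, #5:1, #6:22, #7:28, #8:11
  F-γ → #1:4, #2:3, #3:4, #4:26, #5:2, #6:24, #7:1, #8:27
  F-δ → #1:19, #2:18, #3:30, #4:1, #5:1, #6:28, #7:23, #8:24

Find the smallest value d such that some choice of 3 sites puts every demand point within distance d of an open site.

Open {F-α, F-β, F-γ}.
  Farthest demand point is #6 at distance 22 (to F-α); all others are ≤ 22.
With {F-β, F-γ, F-δ} the worst case is 22.
With {F-α, F-β, F-δ} the worst case is 23.
No size-3 selection achieves below 22.

22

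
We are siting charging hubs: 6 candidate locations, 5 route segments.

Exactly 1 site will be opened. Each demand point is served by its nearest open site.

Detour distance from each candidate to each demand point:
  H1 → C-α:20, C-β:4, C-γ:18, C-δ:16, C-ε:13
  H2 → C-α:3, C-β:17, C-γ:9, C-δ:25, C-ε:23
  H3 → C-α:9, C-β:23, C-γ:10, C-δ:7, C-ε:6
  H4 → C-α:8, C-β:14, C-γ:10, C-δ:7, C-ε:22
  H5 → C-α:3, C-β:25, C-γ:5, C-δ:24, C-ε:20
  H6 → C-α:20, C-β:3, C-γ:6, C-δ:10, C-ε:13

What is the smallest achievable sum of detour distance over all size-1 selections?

Open {H6}.
  C-α→H6 20, C-β→H6 3, C-γ→H6 6, C-δ→H6 10, C-ε→H6 13  ⇒ total 52.
Compare {H3}: total 55.
Compare {H4}: total 61.
No size-1 selection does better; minimum is 52.

52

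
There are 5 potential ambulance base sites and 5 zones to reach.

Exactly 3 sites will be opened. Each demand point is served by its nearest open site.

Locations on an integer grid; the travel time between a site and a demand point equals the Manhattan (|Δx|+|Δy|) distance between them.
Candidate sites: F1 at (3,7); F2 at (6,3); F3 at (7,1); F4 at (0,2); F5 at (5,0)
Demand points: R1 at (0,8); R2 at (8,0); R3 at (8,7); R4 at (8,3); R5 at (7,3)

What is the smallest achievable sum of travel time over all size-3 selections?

14

Open {F1, F2, F3}.
  R1→F1 4, R2→F3 2, R3→F1 5, R4→F2 2, R5→F2 1  ⇒ total 14.
Compare {F1, F2, F5}: total 15.
Compare {F1, F3, F4}: total 16.
No size-3 selection does better; minimum is 14.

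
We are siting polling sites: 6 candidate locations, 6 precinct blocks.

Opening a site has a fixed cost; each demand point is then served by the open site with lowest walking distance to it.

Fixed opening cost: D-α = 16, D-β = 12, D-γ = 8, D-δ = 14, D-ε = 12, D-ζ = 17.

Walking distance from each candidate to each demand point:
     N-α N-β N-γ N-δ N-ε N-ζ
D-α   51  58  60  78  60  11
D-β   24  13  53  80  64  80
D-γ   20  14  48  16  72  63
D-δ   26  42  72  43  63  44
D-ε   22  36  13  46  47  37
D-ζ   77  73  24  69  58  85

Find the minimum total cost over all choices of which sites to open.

157

Open {D-α, D-γ, D-ε}: assign each demand point to its cheapest open site.
  N-α→D-γ 20, N-β→D-γ 14, N-γ→D-ε 13, N-δ→D-γ 16, N-ε→D-ε 47, N-ζ→D-α 11
  walking distance 121, fixed 36 → total 157.
Compare {D-γ, D-ε}: walking distance 147 + fixed 20 = 167.
Compare {D-α, D-β, D-γ, D-ε}: walking distance 120 + fixed 48 = 168.
Compare {D-α, D-γ, D-δ, D-ε}: walking distance 121 + fixed 50 = 171.
All other subsets cost ≥ 167. Minimum total cost: 157.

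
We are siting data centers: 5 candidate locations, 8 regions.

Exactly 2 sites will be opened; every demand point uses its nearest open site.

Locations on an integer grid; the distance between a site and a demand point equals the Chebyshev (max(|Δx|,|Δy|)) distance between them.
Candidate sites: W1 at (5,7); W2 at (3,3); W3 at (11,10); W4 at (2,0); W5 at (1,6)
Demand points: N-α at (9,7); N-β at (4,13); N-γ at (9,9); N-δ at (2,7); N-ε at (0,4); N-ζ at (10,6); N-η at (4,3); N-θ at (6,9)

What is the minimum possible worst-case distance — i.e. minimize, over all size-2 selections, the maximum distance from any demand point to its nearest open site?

Open {W1, W2}.
  Farthest demand point is N-β at distance 6 (to W1); all others are ≤ 6.
With {W1, W3} the worst case is 6.
With {W1, W4} the worst case is 6.
No size-2 selection achieves below 6.

6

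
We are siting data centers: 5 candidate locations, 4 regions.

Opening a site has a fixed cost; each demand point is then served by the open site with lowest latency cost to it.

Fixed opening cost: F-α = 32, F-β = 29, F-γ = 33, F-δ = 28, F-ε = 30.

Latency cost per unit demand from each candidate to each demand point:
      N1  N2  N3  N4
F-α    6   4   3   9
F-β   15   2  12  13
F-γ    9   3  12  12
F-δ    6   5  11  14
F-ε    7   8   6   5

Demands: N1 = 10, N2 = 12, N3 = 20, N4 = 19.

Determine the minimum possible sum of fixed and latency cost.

325

Open {F-α, F-ε}: assign each demand point to its cheapest open site.
  N1→F-α 10×6=60, N2→F-α 12×4=48, N3→F-α 20×3=60, N4→F-ε 19×5=95
  latency cost 263, fixed 62 → total 325.
Compare {F-α, F-β, F-ε}: latency cost 239 + fixed 91 = 330.
Compare {F-α, F-γ, F-ε}: latency cost 251 + fixed 95 = 346.
Compare {F-α, F-δ, F-ε}: latency cost 263 + fixed 90 = 353.
All other subsets cost ≥ 330. Minimum total cost: 325.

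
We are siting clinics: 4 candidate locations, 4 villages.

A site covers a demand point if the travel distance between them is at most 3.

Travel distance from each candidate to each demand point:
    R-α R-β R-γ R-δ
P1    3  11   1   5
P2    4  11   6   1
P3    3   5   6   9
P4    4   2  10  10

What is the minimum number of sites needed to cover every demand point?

3

Coverage sets (demand points within 3 of each site):
  P1: {R-α, R-γ}
  P2: {R-δ}
  P3: {R-α}
  P4: {R-β}
No 2 sites suffice: every size-2 union leaves at least one demand point uncovered.
But {P1, P2, P4} covers everything, so the minimum is 3.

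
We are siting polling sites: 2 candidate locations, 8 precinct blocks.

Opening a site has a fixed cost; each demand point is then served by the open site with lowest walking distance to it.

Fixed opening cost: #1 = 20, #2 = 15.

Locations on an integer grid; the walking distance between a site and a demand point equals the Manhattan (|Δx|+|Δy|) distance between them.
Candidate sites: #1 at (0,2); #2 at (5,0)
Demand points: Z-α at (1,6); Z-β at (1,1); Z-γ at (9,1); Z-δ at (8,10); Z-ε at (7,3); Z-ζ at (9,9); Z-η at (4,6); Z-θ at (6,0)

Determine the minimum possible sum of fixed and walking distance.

74

Open {#2}: assign each demand point to its cheapest open site.
  Z-α→#2 10, Z-β→#2 5, Z-γ→#2 5, Z-δ→#2 13, Z-ε→#2 5, Z-ζ→#2 13, Z-η→#2 7, Z-θ→#2 1
  walking distance 59, fixed 15 → total 74.
Compare {#1, #2}: walking distance 51 + fixed 35 = 86.
Compare {#1}: walking distance 73 + fixed 20 = 93.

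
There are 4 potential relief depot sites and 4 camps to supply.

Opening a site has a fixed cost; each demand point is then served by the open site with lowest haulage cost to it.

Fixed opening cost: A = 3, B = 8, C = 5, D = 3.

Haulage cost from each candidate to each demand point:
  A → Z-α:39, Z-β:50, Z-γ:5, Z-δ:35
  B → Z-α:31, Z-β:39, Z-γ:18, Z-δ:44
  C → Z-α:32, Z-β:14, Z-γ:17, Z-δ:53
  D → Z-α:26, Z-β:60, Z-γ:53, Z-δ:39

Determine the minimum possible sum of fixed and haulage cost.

Open {A, C, D}: assign each demand point to its cheapest open site.
  Z-α→D 26, Z-β→C 14, Z-γ→A 5, Z-δ→A 35
  haulage cost 80, fixed 11 → total 91.
Compare {A, C}: haulage cost 86 + fixed 8 = 94.
Compare {A, B, C, D}: haulage cost 80 + fixed 19 = 99.
Compare {A, B, C}: haulage cost 85 + fixed 16 = 101.
All other subsets cost ≥ 94. Minimum total cost: 91.

91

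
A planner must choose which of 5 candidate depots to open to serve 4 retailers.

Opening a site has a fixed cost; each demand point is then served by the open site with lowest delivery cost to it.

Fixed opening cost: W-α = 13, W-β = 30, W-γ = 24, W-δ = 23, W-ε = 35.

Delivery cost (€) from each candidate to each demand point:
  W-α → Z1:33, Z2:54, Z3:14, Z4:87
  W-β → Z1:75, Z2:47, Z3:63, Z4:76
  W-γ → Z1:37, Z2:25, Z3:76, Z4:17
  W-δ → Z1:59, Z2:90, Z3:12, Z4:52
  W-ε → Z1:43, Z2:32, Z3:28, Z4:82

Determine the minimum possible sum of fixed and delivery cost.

Open {W-α, W-γ}: assign each demand point to its cheapest open site.
  Z1→W-α 33, Z2→W-γ 25, Z3→W-α 14, Z4→W-γ 17
  delivery cost 89, fixed 37 → total 126.
Compare {W-γ, W-δ}: delivery cost 91 + fixed 47 = 138.
Compare {W-α, W-γ, W-δ}: delivery cost 87 + fixed 60 = 147.
Compare {W-α, W-β, W-γ}: delivery cost 89 + fixed 67 = 156.
All other subsets cost ≥ 138. Minimum total cost: 126.

126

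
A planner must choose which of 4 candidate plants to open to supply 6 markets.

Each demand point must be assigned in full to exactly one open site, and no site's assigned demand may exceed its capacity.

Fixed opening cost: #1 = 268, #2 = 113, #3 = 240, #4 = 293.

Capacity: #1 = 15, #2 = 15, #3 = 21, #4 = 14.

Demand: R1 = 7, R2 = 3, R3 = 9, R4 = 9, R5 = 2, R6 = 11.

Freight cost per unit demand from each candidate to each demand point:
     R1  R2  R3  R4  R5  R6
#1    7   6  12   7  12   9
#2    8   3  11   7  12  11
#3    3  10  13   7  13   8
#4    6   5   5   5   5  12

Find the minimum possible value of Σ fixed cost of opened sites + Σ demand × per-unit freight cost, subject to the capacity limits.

Open {#2, #3, #4}; cheapest assignment that respects the capacities:
  #2 (cap 15, load 12): R2, R4 — cost 3×3 + 9×7 = 72
  #3 (cap 21, load 18): R1, R6 — cost 7×3 + 11×8 = 109
  #4 (cap 14, load 11): R3, R5 — cost 9×5 + 2×5 = 55
  Shipping 236, fixed 646 → total 882.
  Any other capacity-feasible assignment to {#2, #3, #4} ships for at least 236.
Compare {#1, #2, #3}: its best feasible assignment gives total 925.
Compare {#1, #3, #4}: its best feasible assignment gives total 1043.
Every other set of open sites that can feasibly serve all demand totals ≥ 925 even under its best assignment. Minimum: 882.

882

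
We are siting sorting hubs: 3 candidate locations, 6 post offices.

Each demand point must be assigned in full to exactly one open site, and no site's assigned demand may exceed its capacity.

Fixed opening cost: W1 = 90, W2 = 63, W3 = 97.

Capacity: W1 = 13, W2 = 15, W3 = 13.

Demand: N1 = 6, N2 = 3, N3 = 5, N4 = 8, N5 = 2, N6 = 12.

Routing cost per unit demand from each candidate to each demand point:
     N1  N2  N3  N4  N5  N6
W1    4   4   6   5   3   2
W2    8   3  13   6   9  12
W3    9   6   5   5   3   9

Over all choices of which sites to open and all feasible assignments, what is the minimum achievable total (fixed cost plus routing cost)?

Open {W1, W2, W3}; cheapest assignment that respects the capacities:
  W1 (cap 13, load 12): N6 — cost 12×2 = 24
  W2 (cap 15, load 11): N1, N2, N5 — cost 6×8 + 3×3 + 2×9 = 75
  W3 (cap 13, load 13): N3, N4 — cost 5×5 + 8×5 = 65
  Shipping 164, fixed 250 → total 414.
  Any other capacity-feasible assignment to {W1, W2, W3} ships for at least 164.
Total demand is 36 and no other set of sites has combined capacity ≥ 36, so {W1, W2, W3} is the only feasible choice of open sites. Minimum: 414.

414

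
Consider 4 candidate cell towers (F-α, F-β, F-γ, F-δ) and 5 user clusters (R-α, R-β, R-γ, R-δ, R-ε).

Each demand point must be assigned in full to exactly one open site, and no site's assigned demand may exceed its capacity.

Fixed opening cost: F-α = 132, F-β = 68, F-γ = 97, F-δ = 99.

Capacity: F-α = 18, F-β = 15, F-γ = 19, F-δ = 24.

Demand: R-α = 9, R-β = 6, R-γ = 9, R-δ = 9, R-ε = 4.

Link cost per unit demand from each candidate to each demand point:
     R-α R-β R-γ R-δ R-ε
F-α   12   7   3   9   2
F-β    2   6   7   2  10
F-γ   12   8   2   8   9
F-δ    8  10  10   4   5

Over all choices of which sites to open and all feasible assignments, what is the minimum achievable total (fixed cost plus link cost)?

Open {F-β, F-δ}; cheapest assignment that respects the capacities:
  F-β (cap 15, load 15): R-α, R-β — cost 9×2 + 6×6 = 54
  F-δ (cap 24, load 22): R-γ, R-δ, R-ε — cost 9×10 + 9×4 + 4×5 = 146
  Shipping 200, fixed 167 → total 367.
  Any other capacity-feasible assignment to {F-β, F-δ} ships for at least 200.
Compare {F-γ, F-δ}: its best feasible assignment gives total 390.
Compare {F-β, F-γ, F-δ}: its best feasible assignment gives total 392.
Every other set of open sites that can feasibly serve all demand totals ≥ 390 even under its best assignment. Minimum: 367.

367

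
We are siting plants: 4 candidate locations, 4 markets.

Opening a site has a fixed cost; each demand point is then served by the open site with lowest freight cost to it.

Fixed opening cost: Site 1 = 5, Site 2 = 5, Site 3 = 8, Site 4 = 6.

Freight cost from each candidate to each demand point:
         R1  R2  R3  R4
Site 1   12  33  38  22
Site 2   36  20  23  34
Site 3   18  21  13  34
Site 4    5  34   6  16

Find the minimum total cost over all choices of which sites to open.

58

Open {Site 2, Site 4}: assign each demand point to its cheapest open site.
  R1→Site 4 5, R2→Site 2 20, R3→Site 4 6, R4→Site 4 16
  freight cost 47, fixed 11 → total 58.
Compare {Site 3, Site 4}: freight cost 48 + fixed 14 = 62.
Compare {Site 1, Site 2, Site 4}: freight cost 47 + fixed 16 = 63.
Compare {Site 2, Site 3, Site 4}: freight cost 47 + fixed 19 = 66.
All other subsets cost ≥ 62. Minimum total cost: 58.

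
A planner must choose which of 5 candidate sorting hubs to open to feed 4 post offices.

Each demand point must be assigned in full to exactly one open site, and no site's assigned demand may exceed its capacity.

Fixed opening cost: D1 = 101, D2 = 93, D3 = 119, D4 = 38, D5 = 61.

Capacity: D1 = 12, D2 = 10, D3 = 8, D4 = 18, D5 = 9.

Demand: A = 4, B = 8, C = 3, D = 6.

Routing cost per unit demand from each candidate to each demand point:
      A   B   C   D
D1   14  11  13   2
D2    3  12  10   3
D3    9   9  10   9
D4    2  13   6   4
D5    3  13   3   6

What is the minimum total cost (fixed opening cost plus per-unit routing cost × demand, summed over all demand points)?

Open {D4, D5}; cheapest assignment that respects the capacities:
  D4 (cap 18, load 18): A, B, D — cost 4×2 + 8×13 + 6×4 = 136
  D5 (cap 9, load 3): C — cost 3×3 = 9
  Shipping 145, fixed 99 → total 244.
  Any other capacity-feasible assignment to {D4, D5} ships for at least 145.
Compare {D1, D4}: its best feasible assignment gives total 277.
Compare {D2, D4}: its best feasible assignment gives total 277.
Every other set of open sites that can feasibly serve all demand totals ≥ 277 even under its best assignment. Minimum: 244.

244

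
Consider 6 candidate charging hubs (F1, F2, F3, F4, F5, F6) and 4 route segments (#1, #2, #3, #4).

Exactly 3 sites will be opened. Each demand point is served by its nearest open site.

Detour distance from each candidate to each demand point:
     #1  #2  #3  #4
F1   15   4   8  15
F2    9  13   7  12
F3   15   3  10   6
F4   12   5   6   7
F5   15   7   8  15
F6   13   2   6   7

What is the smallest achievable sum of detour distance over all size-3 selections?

23

Open {F2, F3, F6}.
  #1→F2 9, #2→F6 2, #3→F6 6, #4→F3 6  ⇒ total 23.
Compare {F1, F2, F6}: total 24.
Compare {F2, F3, F4}: total 24.
No size-3 selection does better; minimum is 23.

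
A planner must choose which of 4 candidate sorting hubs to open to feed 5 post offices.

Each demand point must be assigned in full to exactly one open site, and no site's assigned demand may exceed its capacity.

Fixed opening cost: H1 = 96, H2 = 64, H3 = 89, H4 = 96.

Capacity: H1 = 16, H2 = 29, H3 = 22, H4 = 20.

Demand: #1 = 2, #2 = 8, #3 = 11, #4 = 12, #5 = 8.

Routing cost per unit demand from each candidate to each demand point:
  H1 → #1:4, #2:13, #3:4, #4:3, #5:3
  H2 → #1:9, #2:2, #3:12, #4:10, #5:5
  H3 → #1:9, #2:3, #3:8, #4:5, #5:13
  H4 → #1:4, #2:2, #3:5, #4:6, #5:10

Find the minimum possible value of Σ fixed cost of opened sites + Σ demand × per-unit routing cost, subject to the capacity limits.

Open {H1, H2}; cheapest assignment that respects the capacities:
  H1 (cap 16, load 13): #1, #3 — cost 2×4 + 11×4 = 52
  H2 (cap 29, load 28): #2, #4, #5 — cost 8×2 + 12×10 + 8×5 = 176
  Shipping 228, fixed 160 → total 388.
  Any other capacity-feasible assignment to {H1, H2} ships for at least 228.
Compare {H2, H4}: its best feasible assignment gives total 399.
Compare {H1, H2, H4}: its best feasible assignment gives total 411.
Every other set of open sites that can feasibly serve all demand totals ≥ 399 even under its best assignment. Minimum: 388.

388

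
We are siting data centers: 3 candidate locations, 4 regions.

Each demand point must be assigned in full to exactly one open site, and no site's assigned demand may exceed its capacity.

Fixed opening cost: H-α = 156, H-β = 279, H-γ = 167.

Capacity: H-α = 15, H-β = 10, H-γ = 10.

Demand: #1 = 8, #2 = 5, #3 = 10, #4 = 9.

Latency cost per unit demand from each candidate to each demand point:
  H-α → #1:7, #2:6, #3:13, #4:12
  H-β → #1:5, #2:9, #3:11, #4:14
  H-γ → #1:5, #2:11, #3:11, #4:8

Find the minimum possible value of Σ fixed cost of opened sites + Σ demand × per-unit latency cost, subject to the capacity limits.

870

Open {H-α, H-β, H-γ}; cheapest assignment that respects the capacities:
  H-α (cap 15, load 13): #1, #2 — cost 8×7 + 5×6 = 86
  H-β (cap 10, load 10): #3 — cost 10×11 = 110
  H-γ (cap 10, load 9): #4 — cost 9×8 = 72
  Shipping 268, fixed 602 → total 870.
  Any other capacity-feasible assignment to {H-α, H-β, H-γ} ships for at least 268.
Total demand is 32 and no other set of sites has combined capacity ≥ 32, so {H-α, H-β, H-γ} is the only feasible choice of open sites. Minimum: 870.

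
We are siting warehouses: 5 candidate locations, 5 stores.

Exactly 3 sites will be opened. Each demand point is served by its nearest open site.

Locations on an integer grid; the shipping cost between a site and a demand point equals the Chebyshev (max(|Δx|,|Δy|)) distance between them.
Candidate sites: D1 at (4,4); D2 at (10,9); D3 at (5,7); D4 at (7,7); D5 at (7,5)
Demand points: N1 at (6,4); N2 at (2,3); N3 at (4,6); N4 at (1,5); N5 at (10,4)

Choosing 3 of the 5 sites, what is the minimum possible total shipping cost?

Open {D1, D3, D5}.
  N1→D5 1, N2→D1 2, N3→D3 1, N4→D1 3, N5→D5 3  ⇒ total 10.
Compare {D1, D2, D5}: total 11.
Compare {D1, D3, D4}: total 11.
No size-3 selection does better; minimum is 10.

10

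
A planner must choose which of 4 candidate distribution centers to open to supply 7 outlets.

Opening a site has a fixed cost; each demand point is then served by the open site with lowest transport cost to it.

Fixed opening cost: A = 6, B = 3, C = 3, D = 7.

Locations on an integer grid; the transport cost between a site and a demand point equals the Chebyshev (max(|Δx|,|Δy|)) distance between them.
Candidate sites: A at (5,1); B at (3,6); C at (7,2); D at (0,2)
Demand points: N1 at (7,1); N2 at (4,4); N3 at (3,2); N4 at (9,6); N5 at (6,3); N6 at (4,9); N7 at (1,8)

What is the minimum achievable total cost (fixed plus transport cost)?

23

Open {B, C}: assign each demand point to its cheapest open site.
  N1→C 1, N2→B 2, N3→B 4, N4→C 4, N5→C 1, N6→B 3, N7→B 2
  transport cost 17, fixed 6 → total 23.
Compare {A, B}: transport cost 18 + fixed 9 = 27.
Compare {A, B, C}: transport cost 15 + fixed 12 = 27.
Compare {B}: transport cost 25 + fixed 3 = 28.
All other subsets cost ≥ 27. Minimum total cost: 23.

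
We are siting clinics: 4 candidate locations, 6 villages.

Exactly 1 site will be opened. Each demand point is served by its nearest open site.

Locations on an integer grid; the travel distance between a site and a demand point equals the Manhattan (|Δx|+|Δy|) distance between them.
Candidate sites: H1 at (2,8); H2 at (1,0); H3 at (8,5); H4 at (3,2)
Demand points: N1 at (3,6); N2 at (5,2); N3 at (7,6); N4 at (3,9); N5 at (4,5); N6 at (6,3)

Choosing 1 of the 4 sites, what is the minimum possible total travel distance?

29

Open {H4}.
  N1→H4 4, N2→H4 2, N3→H4 8, N4→H4 7, N5→H4 4, N6→H4 4  ⇒ total 29.
Compare {H3}: total 31.
Compare {H1}: total 35.
No size-1 selection does better; minimum is 29.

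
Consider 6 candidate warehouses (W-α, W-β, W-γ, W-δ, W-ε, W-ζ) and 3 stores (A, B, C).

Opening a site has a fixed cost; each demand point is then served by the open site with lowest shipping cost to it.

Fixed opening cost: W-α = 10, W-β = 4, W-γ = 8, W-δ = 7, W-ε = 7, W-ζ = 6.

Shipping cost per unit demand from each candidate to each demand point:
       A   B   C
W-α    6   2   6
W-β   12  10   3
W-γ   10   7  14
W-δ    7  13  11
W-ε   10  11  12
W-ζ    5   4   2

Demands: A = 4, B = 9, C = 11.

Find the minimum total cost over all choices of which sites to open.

76

Open {W-α, W-ζ}: assign each demand point to its cheapest open site.
  A→W-ζ 4×5=20, B→W-α 9×2=18, C→W-ζ 11×2=22
  shipping cost 60, fixed 16 → total 76.
Compare {W-α, W-β, W-ζ}: shipping cost 60 + fixed 20 = 80.
Compare {W-α, W-δ, W-ζ}: shipping cost 60 + fixed 23 = 83.
Compare {W-α, W-ε, W-ζ}: shipping cost 60 + fixed 23 = 83.
All other subsets cost ≥ 80. Minimum total cost: 76.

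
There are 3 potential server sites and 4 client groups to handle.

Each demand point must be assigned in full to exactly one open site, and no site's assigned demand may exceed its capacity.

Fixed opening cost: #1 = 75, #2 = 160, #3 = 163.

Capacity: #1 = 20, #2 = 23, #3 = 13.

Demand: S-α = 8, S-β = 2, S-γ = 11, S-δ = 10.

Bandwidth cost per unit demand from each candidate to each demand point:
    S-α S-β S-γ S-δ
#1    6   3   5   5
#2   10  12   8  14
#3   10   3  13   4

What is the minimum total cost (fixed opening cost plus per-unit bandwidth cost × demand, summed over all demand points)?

387

Open {#1, #3}; cheapest assignment that respects the capacities:
  #1 (cap 20, load 19): S-α, S-γ — cost 8×6 + 11×5 = 103
  #3 (cap 13, load 12): S-β, S-δ — cost 2×3 + 10×4 = 46
  Shipping 149, fixed 238 → total 387.
  Any other capacity-feasible assignment to {#1, #3} ships for at least 149.
Compare {#1, #2}: its best feasible assignment gives total 427.
Compare {#2, #3}: its best feasible assignment gives total 537.
Every other set of open sites that can feasibly serve all demand totals ≥ 427 even under its best assignment. Minimum: 387.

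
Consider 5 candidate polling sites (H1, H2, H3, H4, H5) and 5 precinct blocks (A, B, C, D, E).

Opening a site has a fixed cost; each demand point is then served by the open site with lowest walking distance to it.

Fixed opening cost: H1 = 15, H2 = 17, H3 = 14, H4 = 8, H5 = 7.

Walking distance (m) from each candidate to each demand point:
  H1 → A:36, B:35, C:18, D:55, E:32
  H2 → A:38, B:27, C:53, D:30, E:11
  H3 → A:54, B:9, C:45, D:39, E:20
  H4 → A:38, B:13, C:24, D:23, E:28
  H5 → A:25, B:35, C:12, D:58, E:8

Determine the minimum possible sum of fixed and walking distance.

96

Open {H4, H5}: assign each demand point to its cheapest open site.
  A→H5 25, B→H4 13, C→H5 12, D→H4 23, E→H5 8
  walking distance 81, fixed 15 → total 96.
Compare {H3, H4, H5}: walking distance 77 + fixed 29 = 106.
Compare {H1, H4, H5}: walking distance 81 + fixed 30 = 111.
Compare {H2, H4, H5}: walking distance 81 + fixed 32 = 113.
All other subsets cost ≥ 106. Minimum total cost: 96.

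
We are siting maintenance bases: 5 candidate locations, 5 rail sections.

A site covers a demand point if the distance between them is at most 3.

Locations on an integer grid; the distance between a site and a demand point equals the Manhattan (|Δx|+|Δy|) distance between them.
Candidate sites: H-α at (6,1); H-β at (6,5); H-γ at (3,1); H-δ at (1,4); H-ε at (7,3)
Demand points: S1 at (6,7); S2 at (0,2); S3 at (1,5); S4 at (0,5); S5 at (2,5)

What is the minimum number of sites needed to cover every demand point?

Coverage sets (demand points within 3 of each site):
  H-α: {}
  H-β: {S1}
  H-γ: {}
  H-δ: {S2, S3, S4, S5}
  H-ε: {}
No single site covers all 5 demand points.
But {H-β, H-δ} covers everything, so the minimum is 2.

2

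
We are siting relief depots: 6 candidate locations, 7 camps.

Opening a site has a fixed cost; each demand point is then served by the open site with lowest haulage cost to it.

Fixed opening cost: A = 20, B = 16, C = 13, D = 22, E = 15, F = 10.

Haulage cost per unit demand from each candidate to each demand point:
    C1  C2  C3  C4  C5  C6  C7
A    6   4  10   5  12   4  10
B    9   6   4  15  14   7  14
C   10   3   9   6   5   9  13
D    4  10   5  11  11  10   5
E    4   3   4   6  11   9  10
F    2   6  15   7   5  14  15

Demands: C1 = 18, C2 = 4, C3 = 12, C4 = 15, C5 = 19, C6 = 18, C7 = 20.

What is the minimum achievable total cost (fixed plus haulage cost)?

505

Open {A, D, E, F}: assign each demand point to its cheapest open site.
  C1→F 18×2=36, C2→E 4×3=12, C3→E 12×4=48, C4→A 15×5=75, C5→F 19×5=95, C6→A 18×4=72, C7→D 20×5=100
  haulage cost 438, fixed 67 → total 505.
Compare {A, D, F}: haulage cost 454 + fixed 52 = 506.
Compare {A, B, D, F}: haulage cost 442 + fixed 68 = 510.
Compare {A, C, D, F}: haulage cost 450 + fixed 65 = 515.
All other subsets cost ≥ 506. Minimum total cost: 505.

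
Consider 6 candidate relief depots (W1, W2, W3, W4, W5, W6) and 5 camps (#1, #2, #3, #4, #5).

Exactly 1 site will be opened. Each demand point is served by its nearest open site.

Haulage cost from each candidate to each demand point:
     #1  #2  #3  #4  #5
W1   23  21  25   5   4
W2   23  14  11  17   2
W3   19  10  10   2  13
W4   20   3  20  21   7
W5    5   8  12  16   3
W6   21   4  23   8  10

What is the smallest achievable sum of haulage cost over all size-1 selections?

Open {W5}.
  #1→W5 5, #2→W5 8, #3→W5 12, #4→W5 16, #5→W5 3  ⇒ total 44.
Compare {W3}: total 54.
Compare {W6}: total 66.
No size-1 selection does better; minimum is 44.

44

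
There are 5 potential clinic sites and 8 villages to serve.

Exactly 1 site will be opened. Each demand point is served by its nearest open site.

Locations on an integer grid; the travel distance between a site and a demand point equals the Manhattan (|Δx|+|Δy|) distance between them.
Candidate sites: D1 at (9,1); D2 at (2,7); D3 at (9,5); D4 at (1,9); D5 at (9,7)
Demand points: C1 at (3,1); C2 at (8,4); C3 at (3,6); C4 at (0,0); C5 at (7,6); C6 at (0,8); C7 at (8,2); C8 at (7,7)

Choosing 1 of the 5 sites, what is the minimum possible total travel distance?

Open {D2}.
  C1→D2 7, C2→D2 9, C3→D2 2, C4→D2 9, C5→D2 6, C6→D2 3, C7→D2 11, C8→D2 5  ⇒ total 52.
Compare {D3}: total 56.
Compare {D5}: total 60.
No size-1 selection does better; minimum is 52.

52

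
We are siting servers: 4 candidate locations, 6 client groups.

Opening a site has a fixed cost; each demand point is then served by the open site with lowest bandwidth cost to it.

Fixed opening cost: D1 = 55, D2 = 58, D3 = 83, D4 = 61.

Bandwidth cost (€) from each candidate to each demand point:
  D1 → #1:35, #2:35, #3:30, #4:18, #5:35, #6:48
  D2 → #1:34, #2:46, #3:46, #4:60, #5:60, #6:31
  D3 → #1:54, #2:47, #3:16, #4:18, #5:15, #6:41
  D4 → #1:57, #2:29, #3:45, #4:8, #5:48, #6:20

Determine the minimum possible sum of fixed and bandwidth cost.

Open {D1}: assign each demand point to its cheapest open site.
  #1→D1 35, #2→D1 35, #3→D1 30, #4→D1 18, #5→D1 35, #6→D1 48
  bandwidth cost 201, fixed 55 → total 256.
Compare {D4}: bandwidth cost 207 + fixed 61 = 268.
Compare {D1, D4}: bandwidth cost 157 + fixed 116 = 273.
Compare {D3}: bandwidth cost 191 + fixed 83 = 274.
All other subsets cost ≥ 268. Minimum total cost: 256.

256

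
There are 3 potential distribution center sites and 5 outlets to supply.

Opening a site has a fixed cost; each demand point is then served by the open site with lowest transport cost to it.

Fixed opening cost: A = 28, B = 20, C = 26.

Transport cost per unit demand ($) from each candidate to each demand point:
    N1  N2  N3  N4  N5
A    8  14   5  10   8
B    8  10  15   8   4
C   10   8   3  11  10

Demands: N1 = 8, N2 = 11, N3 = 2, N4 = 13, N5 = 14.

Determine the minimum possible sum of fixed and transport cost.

364

Open {B, C}: assign each demand point to its cheapest open site.
  N1→B 8×8=64, N2→C 11×8=88, N3→C 2×3=6, N4→B 13×8=104, N5→B 14×4=56
  transport cost 318, fixed 46 → total 364.
Compare {B}: transport cost 364 + fixed 20 = 384.
Compare {A, B}: transport cost 344 + fixed 48 = 392.
Compare {A, B, C}: transport cost 318 + fixed 74 = 392.
All other subsets cost ≥ 384. Minimum total cost: 364.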